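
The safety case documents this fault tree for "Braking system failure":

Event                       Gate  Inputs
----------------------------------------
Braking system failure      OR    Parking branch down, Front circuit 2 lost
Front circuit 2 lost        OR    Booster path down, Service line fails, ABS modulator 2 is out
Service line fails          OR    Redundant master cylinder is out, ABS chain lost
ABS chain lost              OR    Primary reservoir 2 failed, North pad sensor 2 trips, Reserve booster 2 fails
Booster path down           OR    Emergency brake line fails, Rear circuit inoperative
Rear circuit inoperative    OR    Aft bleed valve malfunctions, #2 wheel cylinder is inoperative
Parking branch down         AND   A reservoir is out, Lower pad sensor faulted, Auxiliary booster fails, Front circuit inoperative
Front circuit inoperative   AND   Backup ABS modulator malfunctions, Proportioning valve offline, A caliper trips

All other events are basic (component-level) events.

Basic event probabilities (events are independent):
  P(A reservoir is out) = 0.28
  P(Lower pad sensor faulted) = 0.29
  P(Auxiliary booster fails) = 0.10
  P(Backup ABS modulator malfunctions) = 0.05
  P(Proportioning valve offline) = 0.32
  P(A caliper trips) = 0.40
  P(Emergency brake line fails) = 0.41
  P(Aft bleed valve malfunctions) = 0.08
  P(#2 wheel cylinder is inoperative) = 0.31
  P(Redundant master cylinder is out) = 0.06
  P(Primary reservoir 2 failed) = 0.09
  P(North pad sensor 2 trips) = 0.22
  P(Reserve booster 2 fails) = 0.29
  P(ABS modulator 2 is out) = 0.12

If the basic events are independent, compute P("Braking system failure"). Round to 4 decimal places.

P(Front circuit inoperative) [AND] = 0.05 × 0.32 × 0.40 = 0.006400
P(Parking branch down) [AND] = 0.28 × 0.29 × 0.10 × 0.006400 = 0.000052
P(Rear circuit inoperative) [OR] = 1 − (1−0.08) × (1−0.31) = 0.365200
P(Booster path down) [OR] = 1 − (1−0.41) × (1−0.365200) = 0.625468
P(ABS chain lost) [OR] = 1 − (1−0.09) × (1−0.22) × (1−0.29) = 0.496042
P(Service line fails) [OR] = 1 − (1−0.06) × (1−0.496042) = 0.526279
P(Front circuit 2 lost) [OR] = 1 − (1−0.625468) × (1−0.526279) × (1−0.12) = 0.843867
P(Braking system failure) [OR] = 1 − (1−0.000052) × (1−0.843867) = 0.843875
Rounded to 4 decimal places: P(Braking system failure) ≈ 0.8439.

0.8439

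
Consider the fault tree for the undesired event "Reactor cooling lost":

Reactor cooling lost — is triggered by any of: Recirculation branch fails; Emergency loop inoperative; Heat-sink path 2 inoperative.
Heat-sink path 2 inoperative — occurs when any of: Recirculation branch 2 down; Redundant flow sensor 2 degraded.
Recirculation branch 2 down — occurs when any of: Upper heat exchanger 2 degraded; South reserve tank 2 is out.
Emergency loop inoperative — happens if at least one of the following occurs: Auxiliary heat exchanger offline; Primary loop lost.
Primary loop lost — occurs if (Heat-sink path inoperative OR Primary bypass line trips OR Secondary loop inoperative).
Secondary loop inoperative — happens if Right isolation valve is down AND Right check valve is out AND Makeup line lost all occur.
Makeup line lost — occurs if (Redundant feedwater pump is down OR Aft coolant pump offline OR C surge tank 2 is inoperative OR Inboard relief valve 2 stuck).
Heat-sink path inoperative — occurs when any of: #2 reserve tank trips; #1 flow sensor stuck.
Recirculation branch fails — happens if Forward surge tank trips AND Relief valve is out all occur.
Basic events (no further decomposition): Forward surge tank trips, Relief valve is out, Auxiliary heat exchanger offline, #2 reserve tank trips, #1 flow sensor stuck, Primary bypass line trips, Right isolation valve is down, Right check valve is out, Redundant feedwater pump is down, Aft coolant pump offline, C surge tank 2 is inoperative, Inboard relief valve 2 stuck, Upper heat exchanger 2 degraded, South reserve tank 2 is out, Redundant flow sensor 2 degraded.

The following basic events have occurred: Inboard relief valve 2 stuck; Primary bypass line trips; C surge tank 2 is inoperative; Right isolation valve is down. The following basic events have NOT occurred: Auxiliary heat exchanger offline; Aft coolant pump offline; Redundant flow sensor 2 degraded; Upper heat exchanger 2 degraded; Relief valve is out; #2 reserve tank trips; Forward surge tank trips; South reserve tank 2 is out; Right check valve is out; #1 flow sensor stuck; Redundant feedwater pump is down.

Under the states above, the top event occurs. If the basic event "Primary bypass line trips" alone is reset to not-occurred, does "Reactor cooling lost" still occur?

No

Counterfactual: set "Primary bypass line trips" to not occurred.
Recirculation branch fails [AND]: Forward surge tank trips=not, Relief valve is out=not → not all inputs occur → does not occur.
Heat-sink path inoperative [OR]: #2 reserve tank trips=not, #1 flow sensor stuck=not → no input occurs → does not occur.
Makeup line lost [OR]: Redundant feedwater pump is down=not, Aft coolant pump offline=not, C surge tank 2 is inoperative=occurs, Inboard relief valve 2 stuck=occurs → at least one input occurs → occurs.
Secondary loop inoperative [AND]: Right isolation valve is down=occurs, Right check valve is out=not, Makeup line lost=occurs → not all inputs occur → does not occur.
Primary loop lost [OR]: Heat-sink path inoperative=not, Primary bypass line trips=not, Secondary loop inoperative=not → no input occurs → does not occur.
Emergency loop inoperative [OR]: Auxiliary heat exchanger offline=not, Primary loop lost=not → no input occurs → does not occur.
Recirculation branch 2 down [OR]: Upper heat exchanger 2 degraded=not, South reserve tank 2 is out=not → no input occurs → does not occur.
Heat-sink path 2 inoperative [OR]: Recirculation branch 2 down=not, Redundant flow sensor 2 degraded=not → no input occurs → does not occur.
Reactor cooling lost [OR]: Recirculation branch fails=not, Emergency loop inoperative=not, Heat-sink path 2 inoperative=not → no input occurs → does not occur.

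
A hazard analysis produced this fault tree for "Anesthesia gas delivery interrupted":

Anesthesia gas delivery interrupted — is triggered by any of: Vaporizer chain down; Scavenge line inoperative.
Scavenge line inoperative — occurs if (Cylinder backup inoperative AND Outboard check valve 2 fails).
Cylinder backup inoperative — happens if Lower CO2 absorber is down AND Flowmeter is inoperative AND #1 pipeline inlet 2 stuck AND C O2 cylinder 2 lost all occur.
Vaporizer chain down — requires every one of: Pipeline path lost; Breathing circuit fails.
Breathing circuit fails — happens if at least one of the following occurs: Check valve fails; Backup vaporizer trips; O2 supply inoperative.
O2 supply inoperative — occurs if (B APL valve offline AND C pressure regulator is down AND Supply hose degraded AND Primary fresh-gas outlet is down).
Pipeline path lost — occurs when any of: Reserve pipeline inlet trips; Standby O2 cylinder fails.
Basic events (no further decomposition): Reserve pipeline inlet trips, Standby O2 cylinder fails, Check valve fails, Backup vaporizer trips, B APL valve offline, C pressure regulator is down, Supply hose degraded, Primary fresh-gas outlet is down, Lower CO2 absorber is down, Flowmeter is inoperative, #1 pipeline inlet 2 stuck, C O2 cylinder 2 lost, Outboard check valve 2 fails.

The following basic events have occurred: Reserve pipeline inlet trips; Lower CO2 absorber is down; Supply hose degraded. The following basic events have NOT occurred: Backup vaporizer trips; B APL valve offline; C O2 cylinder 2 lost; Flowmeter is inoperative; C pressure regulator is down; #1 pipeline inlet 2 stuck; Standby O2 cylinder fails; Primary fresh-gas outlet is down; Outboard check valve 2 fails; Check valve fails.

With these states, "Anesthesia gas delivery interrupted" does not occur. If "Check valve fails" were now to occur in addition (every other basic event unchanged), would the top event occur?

Yes

Counterfactual: set "Check valve fails" to occurred.
Pipeline path lost [OR]: Reserve pipeline inlet trips=occurs, Standby O2 cylinder fails=not → at least one input occurs → occurs.
O2 supply inoperative [AND]: B APL valve offline=not, C pressure regulator is down=not, Supply hose degraded=occurs, Primary fresh-gas outlet is down=not → not all inputs occur → does not occur.
Breathing circuit fails [OR]: Check valve fails=occurs, Backup vaporizer trips=not, O2 supply inoperative=not → at least one input occurs → occurs.
Vaporizer chain down [AND]: Pipeline path lost=occurs, Breathing circuit fails=occurs → all inputs occur → occurs.
Cylinder backup inoperative [AND]: Lower CO2 absorber is down=occurs, Flowmeter is inoperative=not, #1 pipeline inlet 2 stuck=not, C O2 cylinder 2 lost=not → not all inputs occur → does not occur.
Scavenge line inoperative [AND]: Cylinder backup inoperative=not, Outboard check valve 2 fails=not → not all inputs occur → does not occur.
Anesthesia gas delivery interrupted [OR]: Vaporizer chain down=occurs, Scavenge line inoperative=not → at least one input occurs → occurs.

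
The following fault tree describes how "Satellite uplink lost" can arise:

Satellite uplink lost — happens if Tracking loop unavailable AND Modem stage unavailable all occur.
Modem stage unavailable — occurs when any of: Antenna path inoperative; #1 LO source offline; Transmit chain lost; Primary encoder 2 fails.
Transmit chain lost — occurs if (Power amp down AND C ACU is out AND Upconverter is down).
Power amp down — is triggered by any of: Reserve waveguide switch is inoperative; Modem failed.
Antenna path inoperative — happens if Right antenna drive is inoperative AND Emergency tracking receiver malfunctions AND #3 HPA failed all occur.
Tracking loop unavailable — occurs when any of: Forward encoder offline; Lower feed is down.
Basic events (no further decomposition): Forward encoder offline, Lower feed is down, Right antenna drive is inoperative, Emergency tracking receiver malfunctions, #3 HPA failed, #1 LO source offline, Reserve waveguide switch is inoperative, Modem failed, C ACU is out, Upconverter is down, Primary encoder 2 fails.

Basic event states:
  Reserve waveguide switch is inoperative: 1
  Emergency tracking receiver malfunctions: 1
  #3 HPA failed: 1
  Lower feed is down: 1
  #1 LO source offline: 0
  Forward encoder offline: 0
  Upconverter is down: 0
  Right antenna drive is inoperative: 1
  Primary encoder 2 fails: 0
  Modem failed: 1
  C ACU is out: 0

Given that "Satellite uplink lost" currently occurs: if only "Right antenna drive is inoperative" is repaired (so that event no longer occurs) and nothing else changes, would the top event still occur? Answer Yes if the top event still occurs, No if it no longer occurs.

No

Counterfactual: set "Right antenna drive is inoperative" to not occurred.
Tracking loop unavailable [OR]: Forward encoder offline=not, Lower feed is down=occurs → at least one input occurs → occurs.
Antenna path inoperative [AND]: Right antenna drive is inoperative=not, Emergency tracking receiver malfunctions=occurs, #3 HPA failed=occurs → not all inputs occur → does not occur.
Power amp down [OR]: Reserve waveguide switch is inoperative=occurs, Modem failed=occurs → at least one input occurs → occurs.
Transmit chain lost [AND]: Power amp down=occurs, C ACU is out=not, Upconverter is down=not → not all inputs occur → does not occur.
Modem stage unavailable [OR]: Antenna path inoperative=not, #1 LO source offline=not, Transmit chain lost=not, Primary encoder 2 fails=not → no input occurs → does not occur.
Satellite uplink lost [AND]: Tracking loop unavailable=occurs, Modem stage unavailable=not → not all inputs occur → does not occur.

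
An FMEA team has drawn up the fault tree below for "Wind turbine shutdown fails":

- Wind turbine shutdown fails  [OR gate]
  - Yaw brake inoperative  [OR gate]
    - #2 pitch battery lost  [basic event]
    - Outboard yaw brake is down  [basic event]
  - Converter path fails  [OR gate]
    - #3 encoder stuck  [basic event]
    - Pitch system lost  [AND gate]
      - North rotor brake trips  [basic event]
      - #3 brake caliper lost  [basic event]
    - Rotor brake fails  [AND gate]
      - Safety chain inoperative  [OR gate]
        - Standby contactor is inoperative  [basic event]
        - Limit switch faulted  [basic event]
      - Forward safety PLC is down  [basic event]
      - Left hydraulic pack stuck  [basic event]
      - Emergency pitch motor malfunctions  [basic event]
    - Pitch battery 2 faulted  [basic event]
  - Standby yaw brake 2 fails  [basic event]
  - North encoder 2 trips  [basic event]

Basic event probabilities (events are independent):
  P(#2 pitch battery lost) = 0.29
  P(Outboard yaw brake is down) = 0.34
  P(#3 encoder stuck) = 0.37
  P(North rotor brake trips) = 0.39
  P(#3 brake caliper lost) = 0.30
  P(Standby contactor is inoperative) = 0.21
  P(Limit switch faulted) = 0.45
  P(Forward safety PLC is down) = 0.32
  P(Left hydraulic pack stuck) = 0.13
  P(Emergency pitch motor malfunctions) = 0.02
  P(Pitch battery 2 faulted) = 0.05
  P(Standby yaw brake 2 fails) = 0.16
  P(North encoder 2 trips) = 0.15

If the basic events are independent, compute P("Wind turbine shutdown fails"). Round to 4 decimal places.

P(Yaw brake inoperative) [OR] = 1 − (1−0.29) × (1−0.34) = 0.531400
P(Pitch system lost) [AND] = 0.39 × 0.30 = 0.117000
P(Safety chain inoperative) [OR] = 1 − (1−0.21) × (1−0.45) = 0.565500
P(Rotor brake fails) [AND] = 0.565500 × 0.32 × 0.13 × 0.02 = 0.000470
P(Converter path fails) [OR] = 1 − (1−0.37) × (1−0.117000) × (1−0.000470) × (1−0.05) = 0.471773
P(Wind turbine shutdown fails) [OR] = 1 − (1−0.531400) × (1−0.471773) × (1−0.16) × (1−0.15) = 0.823266
Rounded to 4 decimal places: P(Wind turbine shutdown fails) ≈ 0.8233.

0.8233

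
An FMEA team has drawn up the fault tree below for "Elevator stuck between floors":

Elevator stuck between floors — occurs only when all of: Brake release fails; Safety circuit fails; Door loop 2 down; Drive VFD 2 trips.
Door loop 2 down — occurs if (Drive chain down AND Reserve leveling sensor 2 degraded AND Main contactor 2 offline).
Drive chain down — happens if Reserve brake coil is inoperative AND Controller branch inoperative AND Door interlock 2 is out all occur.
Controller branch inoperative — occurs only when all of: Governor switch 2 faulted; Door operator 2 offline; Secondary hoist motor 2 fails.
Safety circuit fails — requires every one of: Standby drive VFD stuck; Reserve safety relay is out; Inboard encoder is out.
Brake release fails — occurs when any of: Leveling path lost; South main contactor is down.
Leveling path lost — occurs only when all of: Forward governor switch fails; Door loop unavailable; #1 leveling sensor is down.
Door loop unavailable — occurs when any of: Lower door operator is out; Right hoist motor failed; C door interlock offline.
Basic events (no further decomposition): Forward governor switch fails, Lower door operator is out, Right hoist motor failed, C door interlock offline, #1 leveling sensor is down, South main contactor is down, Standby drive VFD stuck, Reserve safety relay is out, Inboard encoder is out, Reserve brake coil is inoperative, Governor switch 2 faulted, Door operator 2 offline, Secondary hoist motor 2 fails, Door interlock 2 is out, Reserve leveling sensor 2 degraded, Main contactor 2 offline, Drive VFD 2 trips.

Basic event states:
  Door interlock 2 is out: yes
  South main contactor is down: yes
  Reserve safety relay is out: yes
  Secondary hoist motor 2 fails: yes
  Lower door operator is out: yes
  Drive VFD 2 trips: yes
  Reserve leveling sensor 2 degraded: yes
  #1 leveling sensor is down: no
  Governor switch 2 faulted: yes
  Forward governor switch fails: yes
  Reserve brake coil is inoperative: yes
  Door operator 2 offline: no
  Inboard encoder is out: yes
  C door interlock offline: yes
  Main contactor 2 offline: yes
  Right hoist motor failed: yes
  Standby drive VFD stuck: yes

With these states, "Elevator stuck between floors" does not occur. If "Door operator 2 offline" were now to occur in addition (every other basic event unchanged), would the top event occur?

Counterfactual: set "Door operator 2 offline" to occurred.
Door loop unavailable [OR]: Lower door operator is out=occurs, Right hoist motor failed=occurs, C door interlock offline=occurs → at least one input occurs → occurs.
Leveling path lost [AND]: Forward governor switch fails=occurs, Door loop unavailable=occurs, #1 leveling sensor is down=not → not all inputs occur → does not occur.
Brake release fails [OR]: Leveling path lost=not, South main contactor is down=occurs → at least one input occurs → occurs.
Safety circuit fails [AND]: Standby drive VFD stuck=occurs, Reserve safety relay is out=occurs, Inboard encoder is out=occurs → all inputs occur → occurs.
Controller branch inoperative [AND]: Governor switch 2 faulted=occurs, Door operator 2 offline=occurs, Secondary hoist motor 2 fails=occurs → all inputs occur → occurs.
Drive chain down [AND]: Reserve brake coil is inoperative=occurs, Controller branch inoperative=occurs, Door interlock 2 is out=occurs → all inputs occur → occurs.
Door loop 2 down [AND]: Drive chain down=occurs, Reserve leveling sensor 2 degraded=occurs, Main contactor 2 offline=occurs → all inputs occur → occurs.
Elevator stuck between floors [AND]: Brake release fails=occurs, Safety circuit fails=occurs, Door loop 2 down=occurs, Drive VFD 2 trips=occurs → all inputs occur → occurs.

Yes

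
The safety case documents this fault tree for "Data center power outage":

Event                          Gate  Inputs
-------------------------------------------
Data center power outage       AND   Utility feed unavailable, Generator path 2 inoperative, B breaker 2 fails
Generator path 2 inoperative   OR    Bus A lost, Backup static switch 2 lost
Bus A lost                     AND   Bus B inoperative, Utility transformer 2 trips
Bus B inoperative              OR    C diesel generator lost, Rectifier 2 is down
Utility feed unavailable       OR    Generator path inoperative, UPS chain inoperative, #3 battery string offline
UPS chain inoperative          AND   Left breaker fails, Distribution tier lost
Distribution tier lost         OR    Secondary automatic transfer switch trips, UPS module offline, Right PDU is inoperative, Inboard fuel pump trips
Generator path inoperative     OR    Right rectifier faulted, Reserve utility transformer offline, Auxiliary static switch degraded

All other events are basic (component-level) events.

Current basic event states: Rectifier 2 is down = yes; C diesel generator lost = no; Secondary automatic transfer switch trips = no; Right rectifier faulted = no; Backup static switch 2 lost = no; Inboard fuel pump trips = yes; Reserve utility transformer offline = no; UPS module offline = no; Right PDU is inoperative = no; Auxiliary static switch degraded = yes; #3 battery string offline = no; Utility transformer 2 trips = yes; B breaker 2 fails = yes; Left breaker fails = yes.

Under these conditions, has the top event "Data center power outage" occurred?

Yes

Generator path inoperative [OR]: Right rectifier faulted=not, Reserve utility transformer offline=not, Auxiliary static switch degraded=occurs → at least one input occurs → occurs.
Distribution tier lost [OR]: Secondary automatic transfer switch trips=not, UPS module offline=not, Right PDU is inoperative=not, Inboard fuel pump trips=occurs → at least one input occurs → occurs.
UPS chain inoperative [AND]: Left breaker fails=occurs, Distribution tier lost=occurs → all inputs occur → occurs.
Utility feed unavailable [OR]: Generator path inoperative=occurs, UPS chain inoperative=occurs, #3 battery string offline=not → at least one input occurs → occurs.
Bus B inoperative [OR]: C diesel generator lost=not, Rectifier 2 is down=occurs → at least one input occurs → occurs.
Bus A lost [AND]: Bus B inoperative=occurs, Utility transformer 2 trips=occurs → all inputs occur → occurs.
Generator path 2 inoperative [OR]: Bus A lost=occurs, Backup static switch 2 lost=not → at least one input occurs → occurs.
Data center power outage [AND]: Utility feed unavailable=occurs, Generator path 2 inoperative=occurs, B breaker 2 fails=occurs → all inputs occur → occurs.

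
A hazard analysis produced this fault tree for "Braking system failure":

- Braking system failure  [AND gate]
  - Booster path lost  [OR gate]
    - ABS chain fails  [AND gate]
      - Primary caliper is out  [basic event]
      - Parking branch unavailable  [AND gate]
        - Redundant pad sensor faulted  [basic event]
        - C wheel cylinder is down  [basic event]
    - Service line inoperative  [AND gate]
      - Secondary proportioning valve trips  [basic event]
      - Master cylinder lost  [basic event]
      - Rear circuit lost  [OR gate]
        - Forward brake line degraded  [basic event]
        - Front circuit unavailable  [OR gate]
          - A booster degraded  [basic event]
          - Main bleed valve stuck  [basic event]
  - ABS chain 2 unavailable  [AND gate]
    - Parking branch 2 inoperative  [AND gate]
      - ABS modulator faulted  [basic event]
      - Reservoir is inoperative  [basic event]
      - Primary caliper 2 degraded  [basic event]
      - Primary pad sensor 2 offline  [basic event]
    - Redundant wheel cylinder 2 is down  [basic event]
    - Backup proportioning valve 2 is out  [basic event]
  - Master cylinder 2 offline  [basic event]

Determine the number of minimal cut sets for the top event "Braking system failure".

4

Parking branch unavailable [AND]: one cut set from each child combined → 1 × 1 = 1 cut set(s).
ABS chain fails [AND]: one cut set from each child combined → 1 × 1 = 1 cut set(s).
Front circuit unavailable [OR]: union of children's cut sets → 2 cut set(s).
Rear circuit lost [OR]: union of children's cut sets → 3 cut set(s).
Service line inoperative [AND]: one cut set from each child combined → 1 × 1 × 3 = 3 cut set(s).
Booster path lost [OR]: union of children's cut sets → 4 cut set(s).
Parking branch 2 inoperative [AND]: one cut set from each child combined → 1 × 1 × 1 × 1 = 1 cut set(s).
ABS chain 2 unavailable [AND]: one cut set from each child combined → 1 × 1 × 1 = 1 cut set(s).
Braking system failure [AND]: one cut set from each child combined → 4 × 1 × 1 = 4 cut set(s).
Minimal cut sets: {ABS modulator faulted, Backup proportioning valve 2 is out, C wheel cylinder is down, Master cylinder 2 offline, Primary caliper 2 degraded, Primary caliper is out, Primary pad sensor 2 offline, Redundant pad sensor faulted, Redundant wheel cylinder 2 is down, Reservoir is inoperative}; {ABS modulator faulted, Backup proportioning valve 2 is out, Forward brake line degraded, Master cylinder 2 offline, Master cylinder lost, Primary caliper 2 degraded, Primary pad sensor 2 offline, Redundant wheel cylinder 2 is down, Reservoir is inoperative, Secondary proportioning valve trips}; {A booster degraded, ABS modulator faulted, Backup proportioning valve 2 is out, Master cylinder 2 offline, Master cylinder lost, Primary caliper 2 degraded, Primary pad sensor 2 offline, Redundant wheel cylinder 2 is down, Reservoir is inoperative, Secondary proportioning valve trips}; {ABS modulator faulted, Backup proportioning valve 2 is out, Main bleed valve stuck, Master cylinder 2 offline, Master cylinder lost, Primary caliper 2 degraded, Primary pad sensor 2 offline, Redundant wheel cylinder 2 is down, Reservoir is inoperative, Secondary proportioning valve trips}.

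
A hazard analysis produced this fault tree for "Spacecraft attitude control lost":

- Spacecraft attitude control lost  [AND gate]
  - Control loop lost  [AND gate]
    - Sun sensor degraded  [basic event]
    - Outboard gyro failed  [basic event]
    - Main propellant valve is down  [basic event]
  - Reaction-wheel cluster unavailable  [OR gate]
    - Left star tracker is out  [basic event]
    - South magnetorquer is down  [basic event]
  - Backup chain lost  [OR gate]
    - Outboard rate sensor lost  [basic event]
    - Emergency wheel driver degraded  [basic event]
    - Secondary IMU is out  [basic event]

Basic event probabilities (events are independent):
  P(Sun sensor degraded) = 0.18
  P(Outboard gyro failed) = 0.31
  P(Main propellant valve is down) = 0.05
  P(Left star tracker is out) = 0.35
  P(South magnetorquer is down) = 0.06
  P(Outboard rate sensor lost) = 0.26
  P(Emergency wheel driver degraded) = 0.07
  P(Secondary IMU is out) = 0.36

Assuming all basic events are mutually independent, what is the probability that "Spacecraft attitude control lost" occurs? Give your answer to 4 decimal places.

P(Control loop lost) [AND] = 0.18 × 0.31 × 0.05 = 0.002790
P(Reaction-wheel cluster unavailable) [OR] = 1 − (1−0.35) × (1−0.06) = 0.389000
P(Backup chain lost) [OR] = 1 − (1−0.26) × (1−0.07) × (1−0.36) = 0.559552
P(Spacecraft attitude control lost) [AND] = 0.002790 × 0.389000 × 0.559552 = 0.000607
Rounded to 4 decimal places: P(Spacecraft attitude control lost) ≈ 0.0006.

0.0006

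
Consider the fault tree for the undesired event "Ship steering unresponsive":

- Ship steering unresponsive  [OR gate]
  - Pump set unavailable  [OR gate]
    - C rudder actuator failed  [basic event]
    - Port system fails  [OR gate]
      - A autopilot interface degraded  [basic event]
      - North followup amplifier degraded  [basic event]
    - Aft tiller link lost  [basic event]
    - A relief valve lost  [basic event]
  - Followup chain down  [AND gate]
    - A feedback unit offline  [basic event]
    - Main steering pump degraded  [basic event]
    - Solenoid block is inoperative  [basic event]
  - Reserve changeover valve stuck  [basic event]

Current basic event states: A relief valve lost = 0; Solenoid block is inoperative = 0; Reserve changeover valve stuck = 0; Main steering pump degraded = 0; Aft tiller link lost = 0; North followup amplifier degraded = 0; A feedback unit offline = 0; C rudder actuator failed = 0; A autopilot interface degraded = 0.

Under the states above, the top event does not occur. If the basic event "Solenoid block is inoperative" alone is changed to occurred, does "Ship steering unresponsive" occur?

Counterfactual: set "Solenoid block is inoperative" to occurred.
Port system fails [OR]: A autopilot interface degraded=not, North followup amplifier degraded=not → no input occurs → does not occur.
Pump set unavailable [OR]: C rudder actuator failed=not, Port system fails=not, Aft tiller link lost=not, A relief valve lost=not → no input occurs → does not occur.
Followup chain down [AND]: A feedback unit offline=not, Main steering pump degraded=not, Solenoid block is inoperative=occurs → not all inputs occur → does not occur.
Ship steering unresponsive [OR]: Pump set unavailable=not, Followup chain down=not, Reserve changeover valve stuck=not → no input occurs → does not occur.

No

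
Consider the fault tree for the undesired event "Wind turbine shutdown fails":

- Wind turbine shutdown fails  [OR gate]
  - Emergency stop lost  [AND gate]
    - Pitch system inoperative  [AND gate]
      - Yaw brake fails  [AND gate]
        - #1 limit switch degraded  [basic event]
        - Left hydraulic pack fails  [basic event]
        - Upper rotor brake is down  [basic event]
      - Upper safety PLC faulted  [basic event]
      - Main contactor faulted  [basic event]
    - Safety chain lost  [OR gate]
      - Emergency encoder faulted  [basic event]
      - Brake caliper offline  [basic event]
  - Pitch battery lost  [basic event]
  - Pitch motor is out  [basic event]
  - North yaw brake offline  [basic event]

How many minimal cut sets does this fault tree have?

Yaw brake fails [AND]: one cut set from each child combined → 1 × 1 × 1 = 1 cut set(s).
Pitch system inoperative [AND]: one cut set from each child combined → 1 × 1 × 1 = 1 cut set(s).
Safety chain lost [OR]: union of children's cut sets → 2 cut set(s).
Emergency stop lost [AND]: one cut set from each child combined → 1 × 2 = 2 cut set(s).
Wind turbine shutdown fails [OR]: union of children's cut sets → 5 cut set(s).
Minimal cut sets: {#1 limit switch degraded, Emergency encoder faulted, Left hydraulic pack fails, Main contactor faulted, Upper rotor brake is down, Upper safety PLC faulted}; {#1 limit switch degraded, Brake caliper offline, Left hydraulic pack fails, Main contactor faulted, Upper rotor brake is down, Upper safety PLC faulted}; {Pitch battery lost}; {Pitch motor is out}; {North yaw brake offline}.

5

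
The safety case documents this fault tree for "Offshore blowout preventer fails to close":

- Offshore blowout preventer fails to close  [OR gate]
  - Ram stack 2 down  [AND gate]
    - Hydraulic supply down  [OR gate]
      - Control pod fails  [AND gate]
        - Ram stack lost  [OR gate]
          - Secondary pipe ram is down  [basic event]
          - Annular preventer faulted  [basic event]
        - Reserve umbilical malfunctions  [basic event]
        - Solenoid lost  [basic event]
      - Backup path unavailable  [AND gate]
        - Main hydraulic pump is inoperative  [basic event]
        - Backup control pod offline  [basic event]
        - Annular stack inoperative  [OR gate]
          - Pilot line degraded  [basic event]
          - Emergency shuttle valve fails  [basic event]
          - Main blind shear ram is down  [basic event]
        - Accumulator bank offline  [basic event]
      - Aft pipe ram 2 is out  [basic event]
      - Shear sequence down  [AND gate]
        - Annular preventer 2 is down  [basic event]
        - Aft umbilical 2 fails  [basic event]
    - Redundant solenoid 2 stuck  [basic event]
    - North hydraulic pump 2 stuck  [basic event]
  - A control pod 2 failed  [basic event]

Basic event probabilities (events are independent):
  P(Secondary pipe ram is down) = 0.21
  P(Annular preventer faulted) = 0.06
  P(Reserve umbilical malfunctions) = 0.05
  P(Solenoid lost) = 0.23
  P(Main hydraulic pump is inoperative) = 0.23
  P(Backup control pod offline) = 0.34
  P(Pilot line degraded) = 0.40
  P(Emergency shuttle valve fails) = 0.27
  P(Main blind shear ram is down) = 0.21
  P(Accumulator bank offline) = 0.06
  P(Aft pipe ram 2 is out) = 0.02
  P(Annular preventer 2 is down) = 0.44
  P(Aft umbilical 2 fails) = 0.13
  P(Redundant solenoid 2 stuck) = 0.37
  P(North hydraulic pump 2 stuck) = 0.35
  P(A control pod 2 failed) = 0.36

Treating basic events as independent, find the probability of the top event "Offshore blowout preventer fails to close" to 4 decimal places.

0.3668

P(Ram stack lost) [OR] = 1 − (1−0.21) × (1−0.06) = 0.257400
P(Control pod fails) [AND] = 0.257400 × 0.05 × 0.23 = 0.002960
P(Annular stack inoperative) [OR] = 1 − (1−0.40) × (1−0.27) × (1−0.21) = 0.653980
P(Backup path unavailable) [AND] = 0.23 × 0.34 × 0.653980 × 0.06 = 0.003068
P(Shear sequence down) [AND] = 0.44 × 0.13 = 0.057200
P(Hydraulic supply down) [OR] = 1 − (1−0.002960) × (1−0.003068) × (1−0.02) × (1−0.057200) = 0.081617
P(Ram stack 2 down) [AND] = 0.081617 × 0.37 × 0.35 = 0.010569
P(Offshore blowout preventer fails to close) [OR] = 1 − (1−0.010569) × (1−0.36) = 0.366764
Rounded to 4 decimal places: P(Offshore blowout preventer fails to close) ≈ 0.3668.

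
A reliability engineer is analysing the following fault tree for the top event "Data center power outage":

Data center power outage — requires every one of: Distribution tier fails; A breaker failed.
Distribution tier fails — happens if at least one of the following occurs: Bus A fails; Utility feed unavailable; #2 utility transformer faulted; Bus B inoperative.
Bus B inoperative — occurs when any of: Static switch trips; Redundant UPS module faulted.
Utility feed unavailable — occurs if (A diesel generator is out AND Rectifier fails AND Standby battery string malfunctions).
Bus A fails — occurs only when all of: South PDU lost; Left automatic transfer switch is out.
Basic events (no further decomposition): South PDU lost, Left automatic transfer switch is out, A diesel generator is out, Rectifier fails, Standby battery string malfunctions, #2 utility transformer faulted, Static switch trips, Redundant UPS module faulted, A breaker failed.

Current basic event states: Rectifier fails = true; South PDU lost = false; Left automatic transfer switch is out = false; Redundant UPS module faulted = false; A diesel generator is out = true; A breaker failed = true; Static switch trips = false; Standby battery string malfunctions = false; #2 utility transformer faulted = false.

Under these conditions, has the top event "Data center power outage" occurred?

No

Bus A fails [AND]: South PDU lost=not, Left automatic transfer switch is out=not → not all inputs occur → does not occur.
Utility feed unavailable [AND]: A diesel generator is out=occurs, Rectifier fails=occurs, Standby battery string malfunctions=not → not all inputs occur → does not occur.
Bus B inoperative [OR]: Static switch trips=not, Redundant UPS module faulted=not → no input occurs → does not occur.
Distribution tier fails [OR]: Bus A fails=not, Utility feed unavailable=not, #2 utility transformer faulted=not, Bus B inoperative=not → no input occurs → does not occur.
Data center power outage [AND]: Distribution tier fails=not, A breaker failed=occurs → not all inputs occur → does not occur.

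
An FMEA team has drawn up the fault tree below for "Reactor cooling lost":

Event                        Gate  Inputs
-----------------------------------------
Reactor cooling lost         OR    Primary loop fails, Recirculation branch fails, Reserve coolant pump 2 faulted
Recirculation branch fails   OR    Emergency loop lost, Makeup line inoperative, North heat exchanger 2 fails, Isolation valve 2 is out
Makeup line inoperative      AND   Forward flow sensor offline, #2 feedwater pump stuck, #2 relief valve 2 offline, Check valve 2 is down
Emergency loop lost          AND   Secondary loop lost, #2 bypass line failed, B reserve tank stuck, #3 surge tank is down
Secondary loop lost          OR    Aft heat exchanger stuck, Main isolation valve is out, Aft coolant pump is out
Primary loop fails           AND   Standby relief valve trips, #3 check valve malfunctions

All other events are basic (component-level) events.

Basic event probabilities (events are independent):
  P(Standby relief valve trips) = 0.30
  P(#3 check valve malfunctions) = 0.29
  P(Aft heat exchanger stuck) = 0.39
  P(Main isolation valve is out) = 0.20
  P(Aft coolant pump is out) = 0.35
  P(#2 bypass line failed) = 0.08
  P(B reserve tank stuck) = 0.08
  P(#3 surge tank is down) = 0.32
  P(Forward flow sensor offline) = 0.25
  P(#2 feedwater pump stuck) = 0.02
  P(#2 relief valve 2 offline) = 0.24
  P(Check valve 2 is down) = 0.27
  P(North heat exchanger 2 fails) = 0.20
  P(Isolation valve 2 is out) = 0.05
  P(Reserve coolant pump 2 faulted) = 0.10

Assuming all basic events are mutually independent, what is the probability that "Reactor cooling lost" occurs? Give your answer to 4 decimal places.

P(Primary loop fails) [AND] = 0.30 × 0.29 = 0.087000
P(Secondary loop lost) [OR] = 1 − (1−0.39) × (1−0.20) × (1−0.35) = 0.682800
P(Emergency loop lost) [AND] = 0.682800 × 0.08 × 0.08 × 0.32 = 0.001398
P(Makeup line inoperative) [AND] = 0.25 × 0.02 × 0.24 × 0.27 = 0.000324
P(Recirculation branch fails) [OR] = 1 − (1−0.001398) × (1−0.000324) × (1−0.20) × (1−0.05) = 0.241308
P(Reactor cooling lost) [OR] = 1 − (1−0.087000) × (1−0.241308) × (1−0.10) = 0.376583
Rounded to 4 decimal places: P(Reactor cooling lost) ≈ 0.3766.

0.3766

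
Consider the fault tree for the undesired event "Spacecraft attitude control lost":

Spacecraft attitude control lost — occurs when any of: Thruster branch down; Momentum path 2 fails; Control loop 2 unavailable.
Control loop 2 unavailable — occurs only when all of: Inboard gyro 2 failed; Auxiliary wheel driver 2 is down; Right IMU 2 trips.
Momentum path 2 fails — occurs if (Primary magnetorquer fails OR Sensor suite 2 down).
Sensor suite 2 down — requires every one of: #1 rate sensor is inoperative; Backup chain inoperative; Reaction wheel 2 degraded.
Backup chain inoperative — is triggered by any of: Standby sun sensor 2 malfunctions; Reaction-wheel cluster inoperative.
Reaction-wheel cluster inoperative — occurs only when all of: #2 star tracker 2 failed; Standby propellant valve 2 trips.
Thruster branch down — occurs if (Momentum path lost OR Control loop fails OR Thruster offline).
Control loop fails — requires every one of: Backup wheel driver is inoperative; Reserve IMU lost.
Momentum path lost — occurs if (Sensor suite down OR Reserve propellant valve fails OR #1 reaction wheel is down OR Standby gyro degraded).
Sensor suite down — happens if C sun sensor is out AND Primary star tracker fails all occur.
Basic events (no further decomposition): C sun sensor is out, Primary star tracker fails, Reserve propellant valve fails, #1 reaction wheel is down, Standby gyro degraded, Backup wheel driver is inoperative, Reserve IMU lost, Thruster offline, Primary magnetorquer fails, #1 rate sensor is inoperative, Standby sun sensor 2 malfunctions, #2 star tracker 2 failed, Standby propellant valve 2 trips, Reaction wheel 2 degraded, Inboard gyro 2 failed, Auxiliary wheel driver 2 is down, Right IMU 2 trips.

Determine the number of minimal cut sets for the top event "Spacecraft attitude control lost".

10

Sensor suite down [AND]: one cut set from each child combined → 1 × 1 = 1 cut set(s).
Momentum path lost [OR]: union of children's cut sets → 4 cut set(s).
Control loop fails [AND]: one cut set from each child combined → 1 × 1 = 1 cut set(s).
Thruster branch down [OR]: union of children's cut sets → 6 cut set(s).
Reaction-wheel cluster inoperative [AND]: one cut set from each child combined → 1 × 1 = 1 cut set(s).
Backup chain inoperative [OR]: union of children's cut sets → 2 cut set(s).
Sensor suite 2 down [AND]: one cut set from each child combined → 1 × 2 × 1 = 2 cut set(s).
Momentum path 2 fails [OR]: union of children's cut sets → 3 cut set(s).
Control loop 2 unavailable [AND]: one cut set from each child combined → 1 × 1 × 1 = 1 cut set(s).
Spacecraft attitude control lost [OR]: union of children's cut sets → 10 cut set(s).
Minimal cut sets: {C sun sensor is out, Primary star tracker fails}; {Reserve propellant valve fails}; {#1 reaction wheel is down}; {Standby gyro degraded}; {Backup wheel driver is inoperative, Reserve IMU lost}; {Thruster offline}; {Primary magnetorquer fails}; {#1 rate sensor is inoperative, Reaction wheel 2 degraded, Standby sun sensor 2 malfunctions}; {#1 rate sensor is inoperative, #2 star tracker 2 failed, Reaction wheel 2 degraded, Standby propellant valve 2 trips}; {Auxiliary wheel driver 2 is down, Inboard gyro 2 failed, Right IMU 2 trips}.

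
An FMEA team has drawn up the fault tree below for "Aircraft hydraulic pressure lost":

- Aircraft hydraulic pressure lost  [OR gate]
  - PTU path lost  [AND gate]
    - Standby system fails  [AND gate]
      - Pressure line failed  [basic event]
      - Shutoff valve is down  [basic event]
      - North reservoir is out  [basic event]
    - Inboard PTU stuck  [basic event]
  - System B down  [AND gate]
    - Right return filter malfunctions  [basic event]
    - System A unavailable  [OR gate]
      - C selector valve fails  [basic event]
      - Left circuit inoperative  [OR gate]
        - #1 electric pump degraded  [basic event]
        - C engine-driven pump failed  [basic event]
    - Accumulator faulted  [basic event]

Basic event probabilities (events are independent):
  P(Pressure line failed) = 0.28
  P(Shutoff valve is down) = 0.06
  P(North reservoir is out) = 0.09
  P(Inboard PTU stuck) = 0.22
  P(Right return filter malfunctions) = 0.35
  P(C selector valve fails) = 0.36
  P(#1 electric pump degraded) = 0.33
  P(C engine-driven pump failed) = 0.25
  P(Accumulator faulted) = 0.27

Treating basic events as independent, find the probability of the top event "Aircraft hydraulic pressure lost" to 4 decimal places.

0.0644

P(Standby system fails) [AND] = 0.28 × 0.06 × 0.09 = 0.001512
P(PTU path lost) [AND] = 0.001512 × 0.22 = 0.000333
P(Left circuit inoperative) [OR] = 1 − (1−0.33) × (1−0.25) = 0.497500
P(System A unavailable) [OR] = 1 − (1−0.36) × (1−0.497500) = 0.678400
P(System B down) [AND] = 0.35 × 0.678400 × 0.27 = 0.064109
P(Aircraft hydraulic pressure lost) [OR] = 1 − (1−0.000333) × (1−0.064109) = 0.064421
Rounded to 4 decimal places: P(Aircraft hydraulic pressure lost) ≈ 0.0644.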